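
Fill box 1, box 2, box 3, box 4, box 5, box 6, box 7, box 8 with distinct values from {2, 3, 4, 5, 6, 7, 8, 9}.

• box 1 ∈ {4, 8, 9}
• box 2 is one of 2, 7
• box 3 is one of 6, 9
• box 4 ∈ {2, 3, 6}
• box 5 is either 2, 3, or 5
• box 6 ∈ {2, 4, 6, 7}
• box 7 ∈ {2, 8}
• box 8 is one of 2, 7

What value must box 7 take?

8

Among the 8 variables, 5 fits only box 5 (and all 8 values in {2, 3, 4, 5, 6, 7, 8, 9} must be used), so box 5 = 5.
The 7 still-open variables together cover exactly {2, 3, 4, 6, 7, 8, 9} — 7 values for 7 variables — and 3 appears only in box 4's list, so box 4 = 3.
The 2 variables box 2 and box 8 are confined to {2, 7}, which locks those values in; drop them from box 6, box 7.
So box 7 = 8.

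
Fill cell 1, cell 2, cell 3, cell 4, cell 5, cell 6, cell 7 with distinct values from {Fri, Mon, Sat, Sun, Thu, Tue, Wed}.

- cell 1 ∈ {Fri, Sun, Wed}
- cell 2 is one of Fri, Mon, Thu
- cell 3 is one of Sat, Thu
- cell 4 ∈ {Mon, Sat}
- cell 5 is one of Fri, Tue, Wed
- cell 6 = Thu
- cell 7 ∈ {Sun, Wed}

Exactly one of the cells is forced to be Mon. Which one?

cell 6's domain is down to {Thu}, so cell 6 = Thu. Eliminate Thu elsewhere: cell 2, cell 3.
cell 3 has just one choice, so cell 3 = Sat. Remove Sat from cell 4.
So Mon goes to cell 4.

cell 4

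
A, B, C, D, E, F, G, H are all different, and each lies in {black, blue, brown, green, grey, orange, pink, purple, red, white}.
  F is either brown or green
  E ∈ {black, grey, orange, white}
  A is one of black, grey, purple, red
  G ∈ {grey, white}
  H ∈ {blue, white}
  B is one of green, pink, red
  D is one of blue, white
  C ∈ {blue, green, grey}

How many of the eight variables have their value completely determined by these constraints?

D and H between them cover only {blue, white} — a naked pair. Remove those values from C, E, G.
G must be grey (only option left). Remove grey from A, C, E.
C must be green (only option left). Strike green from B, F.
F's domain is down to {brown}, so F = brown.
Determined: C=green, F=brown, G=grey. The other variables each still have more than one consistent value. That makes 3.

3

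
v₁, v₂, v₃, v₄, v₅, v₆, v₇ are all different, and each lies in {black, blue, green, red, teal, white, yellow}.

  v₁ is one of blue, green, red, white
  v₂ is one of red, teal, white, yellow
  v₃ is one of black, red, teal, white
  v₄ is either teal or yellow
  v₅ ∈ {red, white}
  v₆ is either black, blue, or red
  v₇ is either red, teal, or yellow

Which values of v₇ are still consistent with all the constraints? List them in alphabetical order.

Among the 7 variables, green fits only v₁ (and all 7 values in {black, blue, green, red, teal, white, yellow} must be used), so v₁ = green.
Among the 6 still-open variables, blue fits only v₆ (and all 6 values in {black, blue, red, teal, white, yellow} must be used), so v₆ = blue.
Among the 5 still-open variables, black fits only v₃ (and all 5 values in {black, red, teal, white, yellow} must be used), so v₃ = black.
No further eliminations apply; v₇ can still be any of red, teal, yellow.

red, teal, yellow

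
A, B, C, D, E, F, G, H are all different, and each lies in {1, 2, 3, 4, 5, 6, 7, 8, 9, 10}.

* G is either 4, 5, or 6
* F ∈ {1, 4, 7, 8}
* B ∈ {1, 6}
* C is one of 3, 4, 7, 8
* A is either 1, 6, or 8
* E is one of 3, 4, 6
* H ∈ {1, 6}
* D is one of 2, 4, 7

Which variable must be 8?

The 8 variables together cover exactly {1, 2, 3, 4, 5, 6, 7, 8} — 8 values for 8 variables — and 2 appears only in D's list, so D = 2.
Among the 7 still-open variables, 5 fits only G (and all 7 values in {1, 3, 4, 5, 6, 7, 8} must be used), so G = 5.
B and H between them cover only {1, 6} — a naked pair. Remove those values from A, E, F.
So 8 goes to A.

A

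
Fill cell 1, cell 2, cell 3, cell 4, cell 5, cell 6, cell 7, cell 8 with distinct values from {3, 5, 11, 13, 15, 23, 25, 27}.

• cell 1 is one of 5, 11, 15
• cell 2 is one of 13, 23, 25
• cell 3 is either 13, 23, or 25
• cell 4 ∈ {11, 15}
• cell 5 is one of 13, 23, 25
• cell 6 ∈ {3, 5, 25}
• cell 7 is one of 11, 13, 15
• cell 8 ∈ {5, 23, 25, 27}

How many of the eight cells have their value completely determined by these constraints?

The 8 variables draw from only 8 values {3, 5, 11, 13, 15, 23, 25, 27}, so each is used; only cell 6 can be 3, hence cell 6 = 3.
The 7 still-open variables draw from only 7 values {5, 11, 13, 15, 23, 25, 27}, so each is used; only cell 8 can be 27, hence cell 8 = 27.
The 6 still-open variables draw from only 6 values {5, 11, 13, 15, 23, 25}, so each is used; only cell 1 can be 5, hence cell 1 = 5.
cell 2, cell 3, cell 5 between them cover only {13, 23, 25} — a naked triple. Remove those values from cell 7.
Determined: cell 1=5, cell 6=3, cell 8=27. The other cells each still have more than one consistent value. That makes 3.

3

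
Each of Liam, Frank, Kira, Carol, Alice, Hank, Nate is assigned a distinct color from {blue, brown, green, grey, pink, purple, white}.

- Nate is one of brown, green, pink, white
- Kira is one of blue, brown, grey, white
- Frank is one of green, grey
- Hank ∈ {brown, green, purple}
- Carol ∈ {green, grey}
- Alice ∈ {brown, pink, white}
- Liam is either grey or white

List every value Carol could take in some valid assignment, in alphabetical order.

green, grey

The 7 variables draw from only 7 values {blue, brown, green, grey, pink, purple, white}, so each is used; only Kira can be blue, hence Kira = blue.
The 6 still-open variables draw from only 6 values {brown, green, grey, pink, purple, white}, so each is used; only Hank can be purple, hence Hank = purple.
Frank and Carol share exactly the 2 values {green, grey}; by pigeonhole those values go to them, so strike green, grey from Liam, Nate.
Liam's domain is down to {white}, so Liam = white. Remove white from Alice, Nate.
No further eliminations apply; Carol can still be any of green, grey.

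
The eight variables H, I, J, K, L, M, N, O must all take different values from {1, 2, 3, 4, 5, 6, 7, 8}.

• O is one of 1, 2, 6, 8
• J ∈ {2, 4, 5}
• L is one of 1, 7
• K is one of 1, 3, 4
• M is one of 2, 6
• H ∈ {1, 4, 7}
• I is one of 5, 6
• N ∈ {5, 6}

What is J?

4

The 8 variables together cover exactly {1, 2, 3, 4, 5, 6, 7, 8} — 8 values for 8 variables — and 3 appears only in K's list, so K = 3.
The 7 still-open variables together cover exactly {1, 2, 4, 5, 6, 7, 8} — 7 values for 7 variables — and 8 appears only in O's list, so O = 8.
The 2 variables I and N are confined to {5, 6}, which locks those values in; drop them from J, M.
M has just one choice, so M = 2. Strike 2 from J.
So J = 4.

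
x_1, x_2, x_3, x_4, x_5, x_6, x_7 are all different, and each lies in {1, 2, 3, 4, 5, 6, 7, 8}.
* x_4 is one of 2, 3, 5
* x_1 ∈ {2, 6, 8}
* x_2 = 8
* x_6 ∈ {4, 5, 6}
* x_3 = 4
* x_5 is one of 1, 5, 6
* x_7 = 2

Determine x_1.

x_2's domain is down to {8}, so x_2 = 8. Strike 8 from x_1.
x_3 has just one choice, so x_3 = 4. Remove 4 from x_6.
x_7 has just one choice, so x_7 = 2. Eliminate 2 elsewhere: x_1, x_4.
So x_1 = 6.

6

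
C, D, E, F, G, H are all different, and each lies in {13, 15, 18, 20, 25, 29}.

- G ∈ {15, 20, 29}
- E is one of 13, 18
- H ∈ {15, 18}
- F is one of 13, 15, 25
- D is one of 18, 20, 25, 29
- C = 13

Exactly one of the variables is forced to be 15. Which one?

H

C's domain is down to {13}, so C = 13. So E, F can't be 13.
E must be 18 (only option left). So D, H can't be 18.
So 15 goes to H.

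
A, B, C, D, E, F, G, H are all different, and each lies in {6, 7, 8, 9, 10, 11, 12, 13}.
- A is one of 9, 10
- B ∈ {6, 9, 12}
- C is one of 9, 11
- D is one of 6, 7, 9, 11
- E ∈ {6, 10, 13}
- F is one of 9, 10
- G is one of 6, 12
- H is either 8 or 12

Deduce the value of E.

13

Among the 8 variables, 7 fits only D (and all 8 values in {6, 7, 8, 9, 10, 11, 12, 13} must be used), so D = 7.
The 7 still-open variables draw from only 7 values {6, 8, 9, 10, 11, 12, 13}, so each is used; only H can be 8, hence H = 8.
The 6 still-open variables together cover exactly {6, 9, 10, 11, 12, 13} — 6 values for 6 variables — and 11 appears only in C's list, so C = 11.
Among the 5 still-open variables, 13 fits only E (and all 5 values in {6, 9, 10, 12, 13} must be used), so E = 13.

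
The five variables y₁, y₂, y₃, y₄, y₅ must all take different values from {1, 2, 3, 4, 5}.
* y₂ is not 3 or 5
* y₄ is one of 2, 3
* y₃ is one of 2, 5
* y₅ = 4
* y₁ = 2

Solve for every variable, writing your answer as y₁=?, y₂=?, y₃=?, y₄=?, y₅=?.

y₁'s domain is down to {2}, so y₁ = 2. So y₂, y₃, y₄ can't be 2.
y₃ must be 5 (only option left).
y₄ must be 3 (only option left).
That leaves y₅ = 4. So y₂ can't be 4.
y₂ has just one choice, so y₂ = 1.

y₁=2, y₂=1, y₃=5, y₄=3, y₅=4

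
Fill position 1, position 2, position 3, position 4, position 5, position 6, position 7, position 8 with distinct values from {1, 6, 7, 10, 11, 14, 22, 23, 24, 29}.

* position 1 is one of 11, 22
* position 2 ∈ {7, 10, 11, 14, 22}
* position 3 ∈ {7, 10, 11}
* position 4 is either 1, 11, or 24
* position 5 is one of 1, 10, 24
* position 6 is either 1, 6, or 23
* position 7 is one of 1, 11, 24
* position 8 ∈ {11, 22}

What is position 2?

position 1 and position 8 between them cover only {11, 22} — a naked pair. Remove those values from position 2, position 3, position 4, position 7.
position 4 and position 7 share exactly the 2 values {1, 24}; by pigeonhole those values go to them, so strike 1, 24 from position 5, position 6.
position 5 must be 10 (only option left). So position 2, position 3 can't be 10.
position 3 has just one choice, so position 3 = 7. So position 2 can't be 7.
So position 2 = 14.

14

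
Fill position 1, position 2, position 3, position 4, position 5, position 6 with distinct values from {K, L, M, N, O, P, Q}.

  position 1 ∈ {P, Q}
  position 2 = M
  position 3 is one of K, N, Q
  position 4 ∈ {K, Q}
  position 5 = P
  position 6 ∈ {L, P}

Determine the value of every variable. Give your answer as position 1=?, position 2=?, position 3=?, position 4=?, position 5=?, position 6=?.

position 1=Q, position 2=M, position 3=N, position 4=K, position 5=P, position 6=L

position 2 has just one choice, so position 2 = M.
position 5 has just one choice, so position 5 = P. Eliminate P elsewhere: position 1, position 6.
That leaves position 6 = L.
position 1 must be Q (only option left). Strike Q from position 3, position 4.
position 4 must be K (only option left). Strike K from position 3.
position 3 has just one choice, so position 3 = N.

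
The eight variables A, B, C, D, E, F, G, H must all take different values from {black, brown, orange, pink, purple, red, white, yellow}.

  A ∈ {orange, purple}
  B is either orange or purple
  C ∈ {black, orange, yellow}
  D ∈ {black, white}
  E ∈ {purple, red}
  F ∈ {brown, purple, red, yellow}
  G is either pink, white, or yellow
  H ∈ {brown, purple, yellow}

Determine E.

red

The 8 variables together cover exactly {black, brown, orange, pink, purple, red, white, yellow} — 8 values for 8 variables — and pink appears only in G's list, so G = pink.
Among the 7 still-open variables, white fits only D (and all 7 values in {black, brown, orange, purple, red, white, yellow} must be used), so D = white.
The 6 still-open variables together cover exactly {black, brown, orange, purple, red, yellow} — 6 values for 6 variables — and black appears only in C's list, so C = black.
A and B share exactly the 2 values {orange, purple}; by pigeonhole those values go to them, so strike orange, purple from E, F, H.
So E = red.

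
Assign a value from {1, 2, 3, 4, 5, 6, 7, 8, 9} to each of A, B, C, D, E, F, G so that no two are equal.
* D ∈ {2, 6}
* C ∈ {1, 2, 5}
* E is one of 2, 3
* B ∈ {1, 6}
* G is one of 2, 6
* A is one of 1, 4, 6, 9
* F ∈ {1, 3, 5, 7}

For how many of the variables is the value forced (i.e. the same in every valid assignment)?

4

D and G between them cover only {2, 6} — a naked pair. Remove those values from A, B, C, E.
That leaves B = 1. Eliminate 1 elsewhere: A, C, F.
C has just one choice, so C = 5. Eliminate 5 elsewhere: F.
E must be 3 (only option left). So F can't be 3.
F must be 7 (only option left).
Determined: B=1, C=5, E=3, F=7. The other variables each still have more than one consistent value. That makes 4.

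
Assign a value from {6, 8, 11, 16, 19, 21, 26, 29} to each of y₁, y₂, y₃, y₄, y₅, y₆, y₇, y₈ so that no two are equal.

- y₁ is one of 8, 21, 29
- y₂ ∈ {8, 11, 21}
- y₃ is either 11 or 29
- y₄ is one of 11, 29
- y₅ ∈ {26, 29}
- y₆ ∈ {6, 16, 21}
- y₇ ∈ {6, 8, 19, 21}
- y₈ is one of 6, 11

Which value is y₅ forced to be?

Among the 8 variables, 16 fits only y₆ (and all 8 values in {6, 8, 11, 16, 19, 21, 26, 29} must be used), so y₆ = 16.
Among the 7 still-open variables, 19 fits only y₇ (and all 7 values in {6, 8, 11, 19, 21, 26, 29} must be used), so y₇ = 19.
Among the 6 still-open variables, 6 fits only y₈ (and all 6 values in {6, 8, 11, 21, 26, 29} must be used), so y₈ = 6.
Among the 5 still-open variables, 26 fits only y₅ (and all 5 values in {8, 11, 21, 26, 29} must be used), so y₅ = 26.

26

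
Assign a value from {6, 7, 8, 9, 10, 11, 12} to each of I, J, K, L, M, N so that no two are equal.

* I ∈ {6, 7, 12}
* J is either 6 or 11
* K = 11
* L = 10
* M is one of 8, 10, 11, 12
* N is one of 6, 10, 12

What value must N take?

12

K must be 11 (only option left). Strike 11 from J, M.
L's domain is down to {10}, so L = 10. Strike 10 from M, N.
That leaves J = 6. Eliminate 6 elsewhere: I, N.
So N = 12.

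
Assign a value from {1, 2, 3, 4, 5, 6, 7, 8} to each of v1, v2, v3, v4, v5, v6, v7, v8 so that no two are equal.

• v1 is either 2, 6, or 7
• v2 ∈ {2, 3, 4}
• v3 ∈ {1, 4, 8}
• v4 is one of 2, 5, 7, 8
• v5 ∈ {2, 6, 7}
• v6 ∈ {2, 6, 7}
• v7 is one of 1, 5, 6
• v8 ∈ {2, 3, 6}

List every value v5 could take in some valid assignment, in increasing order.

v1, v5, v6 between them cover only {2, 6, 7} — a naked triple. Remove those values from v2, v4, v7, v8.
That leaves v8 = 3. So v2 can't be 3.
v2 must be 4 (only option left). So v3 can't be 4.
No further eliminations apply; v5 can still be any of 2, 6, 7.

2, 6, 7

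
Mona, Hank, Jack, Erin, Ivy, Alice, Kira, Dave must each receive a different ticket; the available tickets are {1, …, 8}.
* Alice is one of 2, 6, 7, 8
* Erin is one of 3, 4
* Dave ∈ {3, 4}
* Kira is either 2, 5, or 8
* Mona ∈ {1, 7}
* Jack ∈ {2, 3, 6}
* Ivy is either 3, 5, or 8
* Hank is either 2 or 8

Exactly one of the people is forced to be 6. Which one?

The 8 variables draw from only 8 values {1, 2, 3, 4, 5, 6, 7, 8}, so each is used; only Mona can be 1, hence Mona = 1.
Among the 7 still-open variables, 7 fits only Alice (and all 7 values in {2, 3, 4, 5, 6, 7, 8} must be used), so Alice = 7.
Among the 6 still-open variables, 6 fits only Jack (and all 6 values in {2, 3, 4, 5, 6, 8} must be used), so Jack = 6.

Jack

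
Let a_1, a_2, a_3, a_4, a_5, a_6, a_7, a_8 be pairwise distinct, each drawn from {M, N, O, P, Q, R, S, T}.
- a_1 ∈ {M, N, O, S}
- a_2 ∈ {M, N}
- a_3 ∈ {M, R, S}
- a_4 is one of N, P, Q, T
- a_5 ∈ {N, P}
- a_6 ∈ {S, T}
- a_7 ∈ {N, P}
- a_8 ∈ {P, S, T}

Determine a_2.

Among the 8 variables, O fits only a_1 (and all 8 values in {M, N, O, P, Q, R, S, T} must be used), so a_1 = O.
Among the 7 still-open variables, Q fits only a_4 (and all 7 values in {M, N, P, Q, R, S, T} must be used), so a_4 = Q.
Among the 6 still-open variables, R fits only a_3 (and all 6 values in {M, N, P, R, S, T} must be used), so a_3 = R.
Among the 5 still-open variables, M fits only a_2 (and all 5 values in {M, N, P, S, T} must be used), so a_2 = M.

M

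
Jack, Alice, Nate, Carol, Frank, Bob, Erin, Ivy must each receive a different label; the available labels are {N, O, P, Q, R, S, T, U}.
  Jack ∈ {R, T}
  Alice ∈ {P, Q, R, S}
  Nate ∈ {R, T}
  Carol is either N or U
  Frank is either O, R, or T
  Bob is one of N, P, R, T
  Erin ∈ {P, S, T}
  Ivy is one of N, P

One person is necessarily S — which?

Erin

The 8 variables draw from only 8 values {N, O, P, Q, R, S, T, U}, so each is used; only Frank can be O, hence Frank = O.
The 7 still-open variables together cover exactly {N, P, Q, R, S, T, U} — 7 values for 7 variables — and Q appears only in Alice's list, so Alice = Q.
The 6 still-open variables together cover exactly {N, P, R, S, T, U} — 6 values for 6 variables — and S appears only in Erin's list, so Erin = S.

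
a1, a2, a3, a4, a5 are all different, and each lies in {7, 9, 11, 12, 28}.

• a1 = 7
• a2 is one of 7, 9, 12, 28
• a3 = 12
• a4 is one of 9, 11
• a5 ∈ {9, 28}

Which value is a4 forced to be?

11

a1 has just one choice, so a1 = 7. Eliminate 7 elsewhere: a2.
That leaves a3 = 12. Eliminate 12 elsewhere: a2.
The 3 still-open variables together cover exactly {9, 11, 28} — 3 values for 3 variables — and 11 appears only in a4's list, so a4 = 11.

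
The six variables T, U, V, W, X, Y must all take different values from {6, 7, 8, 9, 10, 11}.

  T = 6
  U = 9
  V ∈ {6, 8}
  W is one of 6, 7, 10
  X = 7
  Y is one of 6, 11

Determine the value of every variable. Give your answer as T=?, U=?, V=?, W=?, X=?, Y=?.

T's domain is down to {6}, so T = 6. Remove 6 from V, W, Y.
U's domain is down to {9}, so U = 9.
V's domain is down to {8}, so V = 8.
X must be 7 (only option left). Remove 7 from W.
Y's domain is down to {11}, so Y = 11.
That leaves W = 10.

T=6, U=9, V=8, W=10, X=7, Y=11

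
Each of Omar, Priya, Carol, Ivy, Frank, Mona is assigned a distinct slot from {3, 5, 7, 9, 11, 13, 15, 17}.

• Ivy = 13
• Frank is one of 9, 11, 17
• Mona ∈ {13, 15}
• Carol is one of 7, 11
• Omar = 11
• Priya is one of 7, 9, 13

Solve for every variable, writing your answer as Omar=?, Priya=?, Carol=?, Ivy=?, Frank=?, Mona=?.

Omar must be 11 (only option left). Remove 11 from Carol, Frank.
Carol's domain is down to {7}, so Carol = 7. Strike 7 from Priya.
Ivy must be 13 (only option left). Strike 13 from Priya, Mona.
That leaves Mona = 15.
Priya's domain is down to {9}, so Priya = 9. So Frank can't be 9.
Frank must be 17 (only option left).

Omar=11, Priya=9, Carol=7, Ivy=13, Frank=17, Mona=15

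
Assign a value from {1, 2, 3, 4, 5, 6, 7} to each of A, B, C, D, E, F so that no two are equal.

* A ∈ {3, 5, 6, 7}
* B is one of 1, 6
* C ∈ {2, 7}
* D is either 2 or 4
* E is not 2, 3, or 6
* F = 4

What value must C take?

F has just one choice, so F = 4. Eliminate 4 elsewhere: D, E.
D's domain is down to {2}, so D = 2. Remove 2 from C.
So C = 7.

7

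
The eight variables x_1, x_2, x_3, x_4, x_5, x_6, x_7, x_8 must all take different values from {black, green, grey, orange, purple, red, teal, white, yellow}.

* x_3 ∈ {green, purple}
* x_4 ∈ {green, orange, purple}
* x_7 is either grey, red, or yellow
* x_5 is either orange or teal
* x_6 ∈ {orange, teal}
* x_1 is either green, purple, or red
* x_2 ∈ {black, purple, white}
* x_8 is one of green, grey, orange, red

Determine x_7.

yellow

x_5 and x_6 between them cover only {orange, teal} — a naked pair. Remove those values from x_4, x_8.
x_3 and x_4 share exactly the 2 values {green, purple}; by pigeonhole those values go to them, so strike green, purple from x_1, x_2, x_8.
x_1 has just one choice, so x_1 = red. Strike red from x_7, x_8.
x_8 has just one choice, so x_8 = grey. Eliminate grey elsewhere: x_7.
So x_7 = yellow.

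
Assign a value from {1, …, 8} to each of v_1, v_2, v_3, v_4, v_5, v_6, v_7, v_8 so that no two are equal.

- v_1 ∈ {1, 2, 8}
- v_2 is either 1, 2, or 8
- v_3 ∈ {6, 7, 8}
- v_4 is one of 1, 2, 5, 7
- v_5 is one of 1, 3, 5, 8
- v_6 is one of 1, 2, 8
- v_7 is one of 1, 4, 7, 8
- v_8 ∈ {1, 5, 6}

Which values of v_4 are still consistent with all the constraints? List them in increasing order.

Among the 8 variables, 3 fits only v_5 (and all 8 values in {1, 2, 3, 4, 5, 6, 7, 8} must be used), so v_5 = 3.
The 7 still-open variables together cover exactly {1, 2, 4, 5, 6, 7, 8} — 7 values for 7 variables — and 4 appears only in v_7's list, so v_7 = 4.
v_1, v_2, v_6 share exactly the 3 values {1, 2, 8}; by pigeonhole those values go to them, so strike 1, 2, 8 from v_3, v_4, v_8.
No further eliminations apply; v_4 can still be any of 5, 7.

5, 7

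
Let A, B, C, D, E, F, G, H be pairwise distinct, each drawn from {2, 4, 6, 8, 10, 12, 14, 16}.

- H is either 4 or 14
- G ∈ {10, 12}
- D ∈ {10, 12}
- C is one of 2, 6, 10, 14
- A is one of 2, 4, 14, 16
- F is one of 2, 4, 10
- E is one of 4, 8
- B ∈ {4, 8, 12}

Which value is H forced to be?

14

The 8 variables draw from only 8 values {2, 4, 6, 8, 10, 12, 14, 16}, so each is used; only C can be 6, hence C = 6.
Among the 7 still-open variables, 16 fits only A (and all 7 values in {2, 4, 8, 10, 12, 14, 16} must be used), so A = 16.
The 6 still-open variables together cover exactly {2, 4, 8, 10, 12, 14} — 6 values for 6 variables — and 2 appears only in F's list, so F = 2.
Among the 5 still-open variables, 14 fits only H (and all 5 values in {4, 8, 10, 12, 14} must be used), so H = 14.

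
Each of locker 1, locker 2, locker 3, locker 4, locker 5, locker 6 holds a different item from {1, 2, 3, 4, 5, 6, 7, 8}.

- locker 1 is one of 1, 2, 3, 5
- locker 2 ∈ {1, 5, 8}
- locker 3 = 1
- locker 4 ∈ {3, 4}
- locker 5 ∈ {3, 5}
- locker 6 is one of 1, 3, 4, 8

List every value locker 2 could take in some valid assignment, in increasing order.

locker 3 must be 1 (only option left). Strike 1 from locker 1, locker 2, locker 6.
The 5 still-open variables together cover exactly {2, 3, 4, 5, 8} — 5 values for 5 variables — and 2 appears only in locker 1's list, so locker 1 = 2.
No further eliminations apply; locker 2 can still be any of 5, 8.

5, 8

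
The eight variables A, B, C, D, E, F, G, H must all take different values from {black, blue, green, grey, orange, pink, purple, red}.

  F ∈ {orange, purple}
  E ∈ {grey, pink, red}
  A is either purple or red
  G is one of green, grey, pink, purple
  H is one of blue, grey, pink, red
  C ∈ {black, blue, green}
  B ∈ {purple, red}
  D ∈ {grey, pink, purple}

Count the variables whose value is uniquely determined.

4

Among the 8 variables, black fits only C (and all 8 values in {black, blue, green, grey, orange, pink, purple, red} must be used), so C = black.
The 7 still-open variables draw from only 7 values {blue, green, grey, orange, pink, purple, red}, so each is used; only H can be blue, hence H = blue.
The 6 still-open variables together cover exactly {green, grey, orange, pink, purple, red} — 6 values for 6 variables — and green appears only in G's list, so G = green.
The 5 still-open variables draw from only 5 values {grey, orange, pink, purple, red}, so each is used; only F can be orange, hence F = orange.
A and B between them cover only {purple, red} — a naked pair. Remove those values from D, E.
Determined: C=black, F=orange, G=green, H=blue. The other variables each still have more than one consistent value. That makes 4.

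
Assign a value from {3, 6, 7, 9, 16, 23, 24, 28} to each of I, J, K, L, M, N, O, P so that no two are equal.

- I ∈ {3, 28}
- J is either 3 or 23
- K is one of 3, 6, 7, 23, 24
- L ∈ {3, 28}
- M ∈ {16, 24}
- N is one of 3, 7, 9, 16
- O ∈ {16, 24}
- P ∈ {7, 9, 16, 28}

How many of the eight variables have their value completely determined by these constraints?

2

Among the 8 variables, 6 fits only K (and all 8 values in {3, 6, 7, 9, 16, 23, 24, 28} must be used), so K = 6.
The 7 still-open variables draw from only 7 values {3, 7, 9, 16, 23, 24, 28}, so each is used; only J can be 23, hence J = 23.
I and L share exactly the 2 values {3, 28}; by pigeonhole those values go to them, so strike 3, 28 from N, P.
M and O between them cover only {16, 24} — a naked pair. Remove those values from N, P.
Determined: J=23, K=6. The other variables each still have more than one consistent value. That makes 2.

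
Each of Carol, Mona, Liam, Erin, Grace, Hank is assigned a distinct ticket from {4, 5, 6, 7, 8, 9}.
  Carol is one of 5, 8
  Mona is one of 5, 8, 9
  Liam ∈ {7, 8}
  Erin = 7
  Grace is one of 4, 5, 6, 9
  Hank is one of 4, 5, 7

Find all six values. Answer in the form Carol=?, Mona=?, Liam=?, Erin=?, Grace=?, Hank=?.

Carol=5, Mona=9, Liam=8, Erin=7, Grace=6, Hank=4

Erin's domain is down to {7}, so Erin = 7. Remove 7 from Liam, Hank.
Liam's domain is down to {8}, so Liam = 8. Remove 8 from Carol, Mona.
Carol must be 5 (only option left). So Mona, Grace, Hank can't be 5.
Mona has just one choice, so Mona = 9. Remove 9 from Grace.
Hank must be 4 (only option left). So Grace can't be 4.
That leaves Grace = 6.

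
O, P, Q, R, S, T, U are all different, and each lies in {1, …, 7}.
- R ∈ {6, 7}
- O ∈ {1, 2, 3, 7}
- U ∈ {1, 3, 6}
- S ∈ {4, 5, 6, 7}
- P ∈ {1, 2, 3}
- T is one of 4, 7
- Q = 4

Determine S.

5

Q's domain is down to {4}, so Q = 4. Eliminate 4 elsewhere: S, T.
T's domain is down to {7}, so T = 7. Remove 7 from O, R, S.
That leaves R = 6. Remove 6 from S, U.
So S = 5.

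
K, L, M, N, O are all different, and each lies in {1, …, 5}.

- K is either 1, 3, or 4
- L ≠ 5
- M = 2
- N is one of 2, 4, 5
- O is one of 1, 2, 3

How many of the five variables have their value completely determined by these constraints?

M must be 2 (only option left). So L, N, O can't be 2.
The 4 still-open variables draw from only 4 values {1, 3, 4, 5}, so each is used; only N can be 5, hence N = 5.
Determined: M=2, N=5. The other variables each still have more than one consistent value. That makes 2.

2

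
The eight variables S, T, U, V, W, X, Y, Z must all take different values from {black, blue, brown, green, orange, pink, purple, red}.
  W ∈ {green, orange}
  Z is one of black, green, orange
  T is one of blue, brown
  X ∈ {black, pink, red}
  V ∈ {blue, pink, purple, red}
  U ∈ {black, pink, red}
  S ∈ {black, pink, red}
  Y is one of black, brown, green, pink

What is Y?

The 8 variables together cover exactly {black, blue, brown, green, orange, pink, purple, red} — 8 values for 8 variables — and purple appears only in V's list, so V = purple.
Among the 7 still-open variables, blue fits only T (and all 7 values in {black, blue, brown, green, orange, pink, red} must be used), so T = blue.
The 6 still-open variables draw from only 6 values {black, brown, green, orange, pink, red}, so each is used; only Y can be brown, hence Y = brown.

brown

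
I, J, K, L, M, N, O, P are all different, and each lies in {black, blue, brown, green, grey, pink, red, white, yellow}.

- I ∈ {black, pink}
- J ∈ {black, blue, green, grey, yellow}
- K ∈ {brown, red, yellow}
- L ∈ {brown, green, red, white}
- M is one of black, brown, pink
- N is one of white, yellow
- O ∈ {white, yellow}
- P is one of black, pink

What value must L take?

I and P between them cover only {black, pink} — a naked pair. Remove those values from J, M.
That leaves M = brown. Eliminate brown elsewhere: K, L.
The 2 variables N and O are confined to {white, yellow}, which locks those values in; drop them from J, K, L.
K has just one choice, so K = red. So L can't be red.
So L = green.

green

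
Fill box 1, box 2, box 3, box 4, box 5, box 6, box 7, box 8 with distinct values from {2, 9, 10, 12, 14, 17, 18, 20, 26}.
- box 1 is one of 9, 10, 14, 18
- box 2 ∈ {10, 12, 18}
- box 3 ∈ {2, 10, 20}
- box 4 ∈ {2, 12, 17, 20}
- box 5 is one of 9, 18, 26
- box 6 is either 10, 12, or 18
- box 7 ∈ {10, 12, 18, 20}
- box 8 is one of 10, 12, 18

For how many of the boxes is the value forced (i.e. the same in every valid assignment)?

box 2, box 6, box 8 share exactly the 3 values {10, 12, 18}; by pigeonhole those values go to them, so strike 10, 12, 18 from box 1, box 3, box 4, box 5, box 7.
That leaves box 7 = 20. Eliminate 20 elsewhere: box 3, box 4.
box 3's domain is down to {2}, so box 3 = 2. Eliminate 2 elsewhere: box 4.
That leaves box 4 = 17.
Determined: box 3=2, box 4=17, box 7=20. The other boxes each still have more than one consistent value. That makes 3.

3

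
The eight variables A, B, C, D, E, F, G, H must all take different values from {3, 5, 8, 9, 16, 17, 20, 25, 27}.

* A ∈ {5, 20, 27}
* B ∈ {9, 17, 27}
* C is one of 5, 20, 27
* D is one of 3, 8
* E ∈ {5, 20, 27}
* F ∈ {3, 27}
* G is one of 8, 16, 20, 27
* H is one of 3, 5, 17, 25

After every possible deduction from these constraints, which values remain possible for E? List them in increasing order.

A, C, E between them cover only {5, 20, 27} — a naked triple. Remove those values from B, F, G, H.
That leaves F = 3. Remove 3 from D, H.
That leaves D = 8. So G can't be 8.
G has just one choice, so G = 16.
No further eliminations apply; E can still be any of 5, 20, 27.

5, 20, 27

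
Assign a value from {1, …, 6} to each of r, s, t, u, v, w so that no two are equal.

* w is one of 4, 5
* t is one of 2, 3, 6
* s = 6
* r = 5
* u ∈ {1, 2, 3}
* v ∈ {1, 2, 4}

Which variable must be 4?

w

r must be 5 (only option left). Eliminate 5 elsewhere: w.
So 4 goes to w.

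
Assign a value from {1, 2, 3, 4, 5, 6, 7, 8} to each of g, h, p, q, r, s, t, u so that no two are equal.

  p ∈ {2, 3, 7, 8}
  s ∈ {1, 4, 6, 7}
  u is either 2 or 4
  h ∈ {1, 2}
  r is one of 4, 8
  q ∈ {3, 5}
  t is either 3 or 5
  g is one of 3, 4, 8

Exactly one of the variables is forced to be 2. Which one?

The 8 variables together cover exactly {1, 2, 3, 4, 5, 6, 7, 8} — 8 values for 8 variables — and 6 appears only in s's list, so s = 6.
Among the 7 still-open variables, 1 fits only h (and all 7 values in {1, 2, 3, 4, 5, 7, 8} must be used), so h = 1.
The 6 still-open variables draw from only 6 values {2, 3, 4, 5, 7, 8}, so each is used; only p can be 7, hence p = 7.
Among the 5 still-open variables, 2 fits only u (and all 5 values in {2, 3, 4, 5, 8} must be used), so u = 2.

u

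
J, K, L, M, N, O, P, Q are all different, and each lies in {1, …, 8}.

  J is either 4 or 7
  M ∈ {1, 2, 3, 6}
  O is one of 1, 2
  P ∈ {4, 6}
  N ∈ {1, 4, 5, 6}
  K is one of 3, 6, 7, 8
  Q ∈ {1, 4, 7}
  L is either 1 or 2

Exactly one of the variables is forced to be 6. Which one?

Among the 8 variables, 5 fits only N (and all 8 values in {1, 2, 3, 4, 5, 6, 7, 8} must be used), so N = 5.
Among the 7 still-open variables, 8 fits only K (and all 7 values in {1, 2, 3, 4, 6, 7, 8} must be used), so K = 8.
Among the 6 still-open variables, 3 fits only M (and all 6 values in {1, 2, 3, 4, 6, 7} must be used), so M = 3.
The 5 still-open variables together cover exactly {1, 2, 4, 6, 7} — 5 values for 5 variables — and 6 appears only in P's list, so P = 6.

P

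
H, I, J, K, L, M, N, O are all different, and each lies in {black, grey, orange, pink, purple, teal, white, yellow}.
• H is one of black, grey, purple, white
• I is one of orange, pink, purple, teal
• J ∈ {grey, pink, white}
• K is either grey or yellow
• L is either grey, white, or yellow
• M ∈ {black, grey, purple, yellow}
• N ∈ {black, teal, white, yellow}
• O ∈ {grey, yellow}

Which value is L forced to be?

The 8 variables together cover exactly {black, grey, orange, pink, purple, teal, white, yellow} — 8 values for 8 variables — and orange appears only in I's list, so I = orange.
Among the 7 still-open variables, pink fits only J (and all 7 values in {black, grey, pink, purple, teal, white, yellow} must be used), so J = pink.
Among the 6 still-open variables, teal fits only N (and all 6 values in {black, grey, purple, teal, white, yellow} must be used), so N = teal.
K and O share exactly the 2 values {grey, yellow}; by pigeonhole those values go to them, so strike grey, yellow from H, L, M.
So L = white.

white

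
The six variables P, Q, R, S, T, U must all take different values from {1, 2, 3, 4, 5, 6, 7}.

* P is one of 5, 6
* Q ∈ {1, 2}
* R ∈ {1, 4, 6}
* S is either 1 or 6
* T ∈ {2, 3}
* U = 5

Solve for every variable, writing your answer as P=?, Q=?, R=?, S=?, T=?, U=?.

U's domain is down to {5}, so U = 5. Remove 5 from P.
P's domain is down to {6}, so P = 6. Remove 6 from R, S.
S must be 1 (only option left). Eliminate 1 elsewhere: Q, R.
Q's domain is down to {2}, so Q = 2. Remove 2 from T.
R has just one choice, so R = 4.
T's domain is down to {3}, so T = 3.

P=6, Q=2, R=4, S=1, T=3, U=5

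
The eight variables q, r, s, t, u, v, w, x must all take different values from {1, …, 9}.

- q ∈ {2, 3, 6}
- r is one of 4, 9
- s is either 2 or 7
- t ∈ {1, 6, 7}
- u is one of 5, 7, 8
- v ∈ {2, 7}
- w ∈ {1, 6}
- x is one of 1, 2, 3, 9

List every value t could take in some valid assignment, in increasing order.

1, 6

s and v between them cover only {2, 7} — a naked pair. Remove those values from q, t, u, x.
t and w between them cover only {1, 6} — a naked pair. Remove those values from q, x.
q must be 3 (only option left). Eliminate 3 elsewhere: x.
x's domain is down to {9}, so x = 9. Remove 9 from r.
r must be 4 (only option left).
No further eliminations apply; t can still be any of 1, 6.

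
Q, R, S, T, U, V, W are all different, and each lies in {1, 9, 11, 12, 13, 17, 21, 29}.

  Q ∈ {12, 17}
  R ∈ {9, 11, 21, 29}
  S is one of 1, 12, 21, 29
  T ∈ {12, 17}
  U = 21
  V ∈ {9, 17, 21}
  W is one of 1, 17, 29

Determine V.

U has just one choice, so U = 21. Remove 21 from R, S, V.
The 6 still-open variables draw from only 6 values {1, 9, 11, 12, 17, 29}, so each is used; only R can be 11, hence R = 11.
The 5 still-open variables together cover exactly {1, 9, 12, 17, 29} — 5 values for 5 variables — and 9 appears only in V's list, so V = 9.

9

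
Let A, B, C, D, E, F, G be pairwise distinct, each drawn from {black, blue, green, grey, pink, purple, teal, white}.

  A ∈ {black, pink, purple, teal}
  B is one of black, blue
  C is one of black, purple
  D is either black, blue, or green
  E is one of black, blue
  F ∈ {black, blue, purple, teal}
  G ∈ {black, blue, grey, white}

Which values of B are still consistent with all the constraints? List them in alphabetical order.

B and E share exactly the 2 values {black, blue}; by pigeonhole those values go to them, so strike black, blue from A, C, D, F, G.
C's domain is down to {purple}, so C = purple. So A, F can't be purple.
D has just one choice, so D = green.
That leaves F = teal. Remove teal from A.
A must be pink (only option left).
No further eliminations apply; B can still be any of black, blue.

black, blue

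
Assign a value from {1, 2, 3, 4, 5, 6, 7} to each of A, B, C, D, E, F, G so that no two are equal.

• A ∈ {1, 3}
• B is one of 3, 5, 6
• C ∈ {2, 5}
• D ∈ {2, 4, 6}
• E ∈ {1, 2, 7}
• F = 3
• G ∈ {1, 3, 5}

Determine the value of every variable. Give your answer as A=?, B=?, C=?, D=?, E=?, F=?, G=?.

F must be 3 (only option left). Strike 3 from A, B, G.
A has just one choice, so A = 1. Remove 1 from E, G.
That leaves G = 5. Strike 5 from B, C.
B has just one choice, so B = 6. Remove 6 from D.
C's domain is down to {2}, so C = 2. Remove 2 from D, E.
D has just one choice, so D = 4.
E has just one choice, so E = 7.

A=1, B=6, C=2, D=4, E=7, F=3, G=5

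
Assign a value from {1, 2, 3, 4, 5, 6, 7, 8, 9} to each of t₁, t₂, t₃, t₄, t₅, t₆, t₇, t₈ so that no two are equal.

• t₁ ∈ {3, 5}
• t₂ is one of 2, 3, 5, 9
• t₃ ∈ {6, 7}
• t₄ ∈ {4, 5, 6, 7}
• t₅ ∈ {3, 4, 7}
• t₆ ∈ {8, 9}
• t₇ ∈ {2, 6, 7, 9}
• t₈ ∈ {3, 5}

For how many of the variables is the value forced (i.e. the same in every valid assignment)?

The 8 variables draw from only 8 values {2, 3, 4, 5, 6, 7, 8, 9}, so each is used; only t₆ can be 8, hence t₆ = 8.
The 2 variables t₁ and t₈ are confined to {3, 5}, which locks those values in; drop them from t₂, t₄, t₅.
t₃, t₄, t₅ share exactly the 3 values {4, 6, 7}; by pigeonhole those values go to them, so strike 4, 6, 7 from t₇.
Determined: t₆=8. The other variables each still have more than one consistent value. That makes 1.

1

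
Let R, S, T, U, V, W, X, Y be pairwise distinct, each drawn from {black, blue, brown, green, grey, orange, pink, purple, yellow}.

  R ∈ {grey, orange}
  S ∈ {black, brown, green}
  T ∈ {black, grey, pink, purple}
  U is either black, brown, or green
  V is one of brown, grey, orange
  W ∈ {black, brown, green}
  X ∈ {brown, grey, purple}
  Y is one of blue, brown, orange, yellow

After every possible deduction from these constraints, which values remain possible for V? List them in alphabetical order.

S, U, W between them cover only {black, brown, green} — a naked triple. Remove those values from T, V, X, Y.
The 2 variables R and V are confined to {grey, orange}, which locks those values in; drop them from T, X, Y.
X has just one choice, so X = purple. Eliminate purple elsewhere: T.
T has just one choice, so T = pink.
No further eliminations apply; V can still be any of grey, orange.

grey, orange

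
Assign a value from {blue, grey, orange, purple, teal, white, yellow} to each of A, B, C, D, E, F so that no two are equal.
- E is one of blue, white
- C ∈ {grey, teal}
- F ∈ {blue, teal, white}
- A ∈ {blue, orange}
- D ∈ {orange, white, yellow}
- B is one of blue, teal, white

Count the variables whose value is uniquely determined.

3

The 6 variables draw from only 6 values {blue, grey, orange, teal, white, yellow}, so each is used; only C can be grey, hence C = grey.
The 5 still-open variables together cover exactly {blue, orange, teal, white, yellow} — 5 values for 5 variables — and yellow appears only in D's list, so D = yellow.
The 4 still-open variables draw from only 4 values {blue, orange, teal, white}, so each is used; only A can be orange, hence A = orange.
Determined: A=orange, C=grey, D=yellow. The other variables each still have more than one consistent value. That makes 3.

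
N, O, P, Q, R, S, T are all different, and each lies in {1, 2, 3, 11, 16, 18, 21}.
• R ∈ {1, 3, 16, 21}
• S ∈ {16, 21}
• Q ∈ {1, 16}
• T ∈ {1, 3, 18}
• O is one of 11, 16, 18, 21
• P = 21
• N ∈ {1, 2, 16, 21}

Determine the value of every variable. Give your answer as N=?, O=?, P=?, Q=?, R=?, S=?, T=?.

P's domain is down to {21}, so P = 21. Remove 21 from N, O, R, S.
That leaves S = 16. Eliminate 16 elsewhere: N, O, Q, R.
Q's domain is down to {1}, so Q = 1. Strike 1 from N, R, T.
R has just one choice, so R = 3. Strike 3 from T.
T has just one choice, so T = 18. Remove 18 from O.
N's domain is down to {2}, so N = 2.
That leaves O = 11.

N=2, O=11, P=21, Q=1, R=3, S=16, T=18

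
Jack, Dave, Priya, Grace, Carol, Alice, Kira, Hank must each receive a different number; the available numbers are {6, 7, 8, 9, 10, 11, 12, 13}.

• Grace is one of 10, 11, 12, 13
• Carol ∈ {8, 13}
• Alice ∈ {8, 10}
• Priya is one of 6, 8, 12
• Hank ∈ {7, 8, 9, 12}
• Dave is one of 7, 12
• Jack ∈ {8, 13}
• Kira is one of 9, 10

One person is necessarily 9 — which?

The 8 variables draw from only 8 values {6, 7, 8, 9, 10, 11, 12, 13}, so each is used; only Priya can be 6, hence Priya = 6.
The 7 still-open variables together cover exactly {7, 8, 9, 10, 11, 12, 13} — 7 values for 7 variables — and 11 appears only in Grace's list, so Grace = 11.
The 2 variables Jack and Carol are confined to {8, 13}, which locks those values in; drop them from Alice, Hank.
Alice has just one choice, so Alice = 10. So Kira can't be 10.
So 9 goes to Kira.

Kira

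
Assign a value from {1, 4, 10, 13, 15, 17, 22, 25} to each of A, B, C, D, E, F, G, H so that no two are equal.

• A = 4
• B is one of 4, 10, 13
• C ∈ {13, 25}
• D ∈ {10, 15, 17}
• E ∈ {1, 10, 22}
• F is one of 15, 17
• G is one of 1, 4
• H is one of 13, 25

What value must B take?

A's domain is down to {4}, so A = 4. Remove 4 from B, G.
G has just one choice, so G = 1. Eliminate 1 elsewhere: E.
The 6 still-open variables together cover exactly {10, 13, 15, 17, 22, 25} — 6 values for 6 variables — and 22 appears only in E's list, so E = 22.
The 2 variables C and H are confined to {13, 25}, which locks those values in; drop them from B.
So B = 10.

10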